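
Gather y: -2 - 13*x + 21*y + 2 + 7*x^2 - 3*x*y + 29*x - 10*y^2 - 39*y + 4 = 7*x^2 + 16*x - 10*y^2 + y*(-3*x - 18) + 4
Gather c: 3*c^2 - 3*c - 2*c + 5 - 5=3*c^2 - 5*c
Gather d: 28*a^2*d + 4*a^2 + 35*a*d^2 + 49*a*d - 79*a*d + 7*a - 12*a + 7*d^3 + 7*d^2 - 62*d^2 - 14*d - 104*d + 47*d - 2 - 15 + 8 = 4*a^2 - 5*a + 7*d^3 + d^2*(35*a - 55) + d*(28*a^2 - 30*a - 71) - 9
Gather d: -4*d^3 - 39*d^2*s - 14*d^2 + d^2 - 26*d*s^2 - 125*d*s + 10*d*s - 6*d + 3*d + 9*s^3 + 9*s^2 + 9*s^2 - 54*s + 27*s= -4*d^3 + d^2*(-39*s - 13) + d*(-26*s^2 - 115*s - 3) + 9*s^3 + 18*s^2 - 27*s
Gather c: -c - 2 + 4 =2 - c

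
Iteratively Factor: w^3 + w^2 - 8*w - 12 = (w + 2)*(w^2 - w - 6) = (w - 3)*(w + 2)*(w + 2)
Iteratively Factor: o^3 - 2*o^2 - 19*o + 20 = (o + 4)*(o^2 - 6*o + 5) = (o - 5)*(o + 4)*(o - 1)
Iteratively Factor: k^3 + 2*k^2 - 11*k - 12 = (k - 3)*(k^2 + 5*k + 4) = (k - 3)*(k + 4)*(k + 1)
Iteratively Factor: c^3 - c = (c + 1)*(c^2 - c) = c*(c + 1)*(c - 1)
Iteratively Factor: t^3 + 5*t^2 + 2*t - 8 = (t + 2)*(t^2 + 3*t - 4) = (t - 1)*(t + 2)*(t + 4)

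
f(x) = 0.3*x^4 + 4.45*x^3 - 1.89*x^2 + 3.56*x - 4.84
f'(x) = 1.2*x^3 + 13.35*x^2 - 3.78*x + 3.56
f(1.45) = 11.24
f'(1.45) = 29.81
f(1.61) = 16.58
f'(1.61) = 37.09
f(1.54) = 14.10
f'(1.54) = 33.78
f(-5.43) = -531.55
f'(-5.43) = 225.59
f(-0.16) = -5.48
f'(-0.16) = 4.50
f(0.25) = -4.00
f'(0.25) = 3.47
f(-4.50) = -341.62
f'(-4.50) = 181.56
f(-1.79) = -39.71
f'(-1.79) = 46.22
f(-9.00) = -1465.72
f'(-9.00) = 244.13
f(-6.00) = -666.64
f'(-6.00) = 247.64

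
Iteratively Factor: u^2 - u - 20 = (u + 4)*(u - 5)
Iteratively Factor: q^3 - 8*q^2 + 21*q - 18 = (q - 2)*(q^2 - 6*q + 9) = (q - 3)*(q - 2)*(q - 3)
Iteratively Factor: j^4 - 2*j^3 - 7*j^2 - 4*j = (j + 1)*(j^3 - 3*j^2 - 4*j) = (j + 1)^2*(j^2 - 4*j) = (j - 4)*(j + 1)^2*(j)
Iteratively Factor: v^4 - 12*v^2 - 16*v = (v - 4)*(v^3 + 4*v^2 + 4*v) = (v - 4)*(v + 2)*(v^2 + 2*v) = v*(v - 4)*(v + 2)*(v + 2)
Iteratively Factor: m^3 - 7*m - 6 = (m + 1)*(m^2 - m - 6) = (m + 1)*(m + 2)*(m - 3)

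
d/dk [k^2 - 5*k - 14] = 2*k - 5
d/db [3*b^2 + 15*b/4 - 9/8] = 6*b + 15/4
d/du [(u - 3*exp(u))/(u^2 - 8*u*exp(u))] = (5*u^2*exp(u) - u^2 + 6*u*exp(u) - 24*exp(2*u))/(u^2*(u^2 - 16*u*exp(u) + 64*exp(2*u)))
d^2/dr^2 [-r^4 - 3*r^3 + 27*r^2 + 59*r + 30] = -12*r^2 - 18*r + 54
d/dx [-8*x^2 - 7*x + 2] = -16*x - 7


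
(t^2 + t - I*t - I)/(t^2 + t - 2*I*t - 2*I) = (t - I)/(t - 2*I)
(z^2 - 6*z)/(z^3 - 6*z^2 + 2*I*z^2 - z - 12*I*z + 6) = z/(z^2 + 2*I*z - 1)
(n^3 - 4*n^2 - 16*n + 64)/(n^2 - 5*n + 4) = (n^2 - 16)/(n - 1)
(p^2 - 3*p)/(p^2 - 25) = p*(p - 3)/(p^2 - 25)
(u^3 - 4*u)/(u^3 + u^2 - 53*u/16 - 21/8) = 16*u*(u - 2)/(16*u^2 - 16*u - 21)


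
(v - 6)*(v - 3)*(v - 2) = v^3 - 11*v^2 + 36*v - 36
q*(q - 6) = q^2 - 6*q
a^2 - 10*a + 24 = (a - 6)*(a - 4)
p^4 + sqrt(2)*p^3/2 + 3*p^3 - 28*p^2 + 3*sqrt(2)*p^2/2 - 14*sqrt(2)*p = p*(p - 4)*(p + 7)*(p + sqrt(2)/2)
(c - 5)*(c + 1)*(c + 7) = c^3 + 3*c^2 - 33*c - 35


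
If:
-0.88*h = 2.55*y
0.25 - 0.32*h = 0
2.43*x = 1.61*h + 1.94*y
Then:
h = 0.78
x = 0.30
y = -0.27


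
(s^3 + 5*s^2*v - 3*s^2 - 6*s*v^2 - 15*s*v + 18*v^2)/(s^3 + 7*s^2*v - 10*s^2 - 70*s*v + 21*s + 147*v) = (s^2 + 5*s*v - 6*v^2)/(s^2 + 7*s*v - 7*s - 49*v)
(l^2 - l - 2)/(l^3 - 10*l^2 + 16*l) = (l + 1)/(l*(l - 8))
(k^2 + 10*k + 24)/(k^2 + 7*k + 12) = (k + 6)/(k + 3)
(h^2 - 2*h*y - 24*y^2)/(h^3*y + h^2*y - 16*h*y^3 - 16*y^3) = (-h + 6*y)/(y*(-h^2 + 4*h*y - h + 4*y))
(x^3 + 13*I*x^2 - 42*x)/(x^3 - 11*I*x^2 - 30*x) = (-x^2 - 13*I*x + 42)/(-x^2 + 11*I*x + 30)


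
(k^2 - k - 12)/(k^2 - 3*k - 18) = (k - 4)/(k - 6)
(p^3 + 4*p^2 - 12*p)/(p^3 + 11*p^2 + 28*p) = (p^2 + 4*p - 12)/(p^2 + 11*p + 28)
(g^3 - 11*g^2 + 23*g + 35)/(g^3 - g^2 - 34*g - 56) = (g^2 - 4*g - 5)/(g^2 + 6*g + 8)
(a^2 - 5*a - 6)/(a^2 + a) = (a - 6)/a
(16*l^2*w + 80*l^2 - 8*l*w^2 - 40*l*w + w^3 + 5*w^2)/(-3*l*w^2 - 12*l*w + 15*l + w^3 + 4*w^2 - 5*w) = (16*l^2 - 8*l*w + w^2)/(-3*l*w + 3*l + w^2 - w)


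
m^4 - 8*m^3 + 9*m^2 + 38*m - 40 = (m - 5)*(m - 4)*(m - 1)*(m + 2)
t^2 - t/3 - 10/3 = (t - 2)*(t + 5/3)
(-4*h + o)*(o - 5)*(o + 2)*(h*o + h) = -4*h^2*o^3 + 8*h^2*o^2 + 52*h^2*o + 40*h^2 + h*o^4 - 2*h*o^3 - 13*h*o^2 - 10*h*o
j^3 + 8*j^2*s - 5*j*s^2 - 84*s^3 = (j - 3*s)*(j + 4*s)*(j + 7*s)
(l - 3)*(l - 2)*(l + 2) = l^3 - 3*l^2 - 4*l + 12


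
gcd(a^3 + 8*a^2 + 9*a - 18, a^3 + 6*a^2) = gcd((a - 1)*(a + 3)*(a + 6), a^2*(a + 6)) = a + 6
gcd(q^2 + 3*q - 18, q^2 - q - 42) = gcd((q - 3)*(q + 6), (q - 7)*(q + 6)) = q + 6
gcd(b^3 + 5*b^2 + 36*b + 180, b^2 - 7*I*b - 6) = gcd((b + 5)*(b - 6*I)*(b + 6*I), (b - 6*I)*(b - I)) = b - 6*I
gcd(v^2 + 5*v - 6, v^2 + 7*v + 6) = v + 6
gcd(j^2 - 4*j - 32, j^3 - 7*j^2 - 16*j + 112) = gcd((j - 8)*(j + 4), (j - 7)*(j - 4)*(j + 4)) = j + 4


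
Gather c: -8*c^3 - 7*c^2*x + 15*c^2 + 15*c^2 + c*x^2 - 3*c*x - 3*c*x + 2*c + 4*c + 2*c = -8*c^3 + c^2*(30 - 7*x) + c*(x^2 - 6*x + 8)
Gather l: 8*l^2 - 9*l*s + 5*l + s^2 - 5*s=8*l^2 + l*(5 - 9*s) + s^2 - 5*s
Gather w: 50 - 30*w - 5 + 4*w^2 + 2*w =4*w^2 - 28*w + 45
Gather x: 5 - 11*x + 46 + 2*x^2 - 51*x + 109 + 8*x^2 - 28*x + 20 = 10*x^2 - 90*x + 180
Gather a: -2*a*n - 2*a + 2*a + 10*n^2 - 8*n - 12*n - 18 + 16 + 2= -2*a*n + 10*n^2 - 20*n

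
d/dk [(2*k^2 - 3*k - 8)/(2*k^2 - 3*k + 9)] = 17*(4*k - 3)/(2*k^2 - 3*k + 9)^2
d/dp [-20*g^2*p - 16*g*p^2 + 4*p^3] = -20*g^2 - 32*g*p + 12*p^2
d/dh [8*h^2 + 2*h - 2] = 16*h + 2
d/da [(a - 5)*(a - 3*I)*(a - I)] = 3*a^2 + a*(-10 - 8*I) - 3 + 20*I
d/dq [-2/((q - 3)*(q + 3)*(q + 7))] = 2*(3*q^2 + 14*q - 9)/(q^6 + 14*q^5 + 31*q^4 - 252*q^3 - 801*q^2 + 1134*q + 3969)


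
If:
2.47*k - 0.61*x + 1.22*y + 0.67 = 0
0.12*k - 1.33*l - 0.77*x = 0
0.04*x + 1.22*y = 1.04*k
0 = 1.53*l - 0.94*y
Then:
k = -0.17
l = -0.09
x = 0.13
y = -0.15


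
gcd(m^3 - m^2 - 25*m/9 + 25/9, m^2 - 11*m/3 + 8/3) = m - 1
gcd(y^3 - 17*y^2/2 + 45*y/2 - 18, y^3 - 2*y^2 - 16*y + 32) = y - 4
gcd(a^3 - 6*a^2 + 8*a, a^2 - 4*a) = a^2 - 4*a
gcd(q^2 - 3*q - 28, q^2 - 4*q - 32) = q + 4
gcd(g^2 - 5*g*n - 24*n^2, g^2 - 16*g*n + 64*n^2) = g - 8*n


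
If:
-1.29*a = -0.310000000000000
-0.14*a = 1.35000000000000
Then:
No Solution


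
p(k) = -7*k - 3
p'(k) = -7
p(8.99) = -65.93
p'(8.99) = -7.00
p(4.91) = -37.37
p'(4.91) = -7.00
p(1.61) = -14.27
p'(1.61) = -7.00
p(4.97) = -37.79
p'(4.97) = -7.00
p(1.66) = -14.62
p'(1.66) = -7.00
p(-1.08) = 4.56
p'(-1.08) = -7.00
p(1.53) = -13.71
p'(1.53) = -7.00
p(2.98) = -23.86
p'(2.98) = -7.00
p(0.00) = -3.00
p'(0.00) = -7.00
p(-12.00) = 81.00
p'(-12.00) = -7.00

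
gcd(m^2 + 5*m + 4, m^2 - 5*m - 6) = m + 1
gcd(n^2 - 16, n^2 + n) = 1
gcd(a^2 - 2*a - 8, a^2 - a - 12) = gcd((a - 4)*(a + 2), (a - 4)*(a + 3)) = a - 4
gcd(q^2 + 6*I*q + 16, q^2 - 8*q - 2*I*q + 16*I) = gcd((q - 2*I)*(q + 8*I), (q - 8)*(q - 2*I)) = q - 2*I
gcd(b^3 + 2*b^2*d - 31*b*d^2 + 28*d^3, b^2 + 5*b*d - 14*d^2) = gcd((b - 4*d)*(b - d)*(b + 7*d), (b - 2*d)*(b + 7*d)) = b + 7*d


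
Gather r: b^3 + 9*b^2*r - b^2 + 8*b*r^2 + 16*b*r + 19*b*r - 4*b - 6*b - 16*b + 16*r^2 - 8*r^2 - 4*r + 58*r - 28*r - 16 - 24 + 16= b^3 - b^2 - 26*b + r^2*(8*b + 8) + r*(9*b^2 + 35*b + 26) - 24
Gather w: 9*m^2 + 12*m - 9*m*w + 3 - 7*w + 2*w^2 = 9*m^2 + 12*m + 2*w^2 + w*(-9*m - 7) + 3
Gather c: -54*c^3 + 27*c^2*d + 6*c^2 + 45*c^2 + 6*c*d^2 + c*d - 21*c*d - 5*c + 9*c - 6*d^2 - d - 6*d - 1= -54*c^3 + c^2*(27*d + 51) + c*(6*d^2 - 20*d + 4) - 6*d^2 - 7*d - 1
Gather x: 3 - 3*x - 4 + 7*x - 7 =4*x - 8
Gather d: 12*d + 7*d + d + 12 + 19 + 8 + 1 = 20*d + 40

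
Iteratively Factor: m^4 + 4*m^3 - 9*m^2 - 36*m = (m + 4)*(m^3 - 9*m) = m*(m + 4)*(m^2 - 9) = m*(m - 3)*(m + 4)*(m + 3)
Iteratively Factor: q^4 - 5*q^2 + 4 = (q - 1)*(q^3 + q^2 - 4*q - 4) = (q - 1)*(q + 2)*(q^2 - q - 2) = (q - 1)*(q + 1)*(q + 2)*(q - 2)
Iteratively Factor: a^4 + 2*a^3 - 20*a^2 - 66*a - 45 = (a - 5)*(a^3 + 7*a^2 + 15*a + 9) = (a - 5)*(a + 1)*(a^2 + 6*a + 9) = (a - 5)*(a + 1)*(a + 3)*(a + 3)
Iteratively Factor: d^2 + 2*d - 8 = (d - 2)*(d + 4)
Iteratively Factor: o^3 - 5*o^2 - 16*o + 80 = (o - 4)*(o^2 - o - 20) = (o - 5)*(o - 4)*(o + 4)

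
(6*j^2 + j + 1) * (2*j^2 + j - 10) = 12*j^4 + 8*j^3 - 57*j^2 - 9*j - 10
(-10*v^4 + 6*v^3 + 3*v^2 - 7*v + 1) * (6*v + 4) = -60*v^5 - 4*v^4 + 42*v^3 - 30*v^2 - 22*v + 4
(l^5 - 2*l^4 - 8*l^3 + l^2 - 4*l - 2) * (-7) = -7*l^5 + 14*l^4 + 56*l^3 - 7*l^2 + 28*l + 14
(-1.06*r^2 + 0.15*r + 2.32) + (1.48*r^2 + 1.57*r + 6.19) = 0.42*r^2 + 1.72*r + 8.51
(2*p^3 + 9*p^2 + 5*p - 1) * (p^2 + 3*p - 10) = 2*p^5 + 15*p^4 + 12*p^3 - 76*p^2 - 53*p + 10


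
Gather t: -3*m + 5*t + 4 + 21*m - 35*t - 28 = 18*m - 30*t - 24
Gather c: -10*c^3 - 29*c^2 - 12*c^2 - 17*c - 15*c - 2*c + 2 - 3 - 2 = -10*c^3 - 41*c^2 - 34*c - 3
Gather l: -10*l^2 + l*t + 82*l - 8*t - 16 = -10*l^2 + l*(t + 82) - 8*t - 16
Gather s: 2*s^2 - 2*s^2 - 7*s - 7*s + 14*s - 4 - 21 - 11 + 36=0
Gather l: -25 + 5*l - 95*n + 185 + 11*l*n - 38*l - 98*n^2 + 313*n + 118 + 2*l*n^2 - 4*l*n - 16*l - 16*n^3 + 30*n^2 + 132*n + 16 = l*(2*n^2 + 7*n - 49) - 16*n^3 - 68*n^2 + 350*n + 294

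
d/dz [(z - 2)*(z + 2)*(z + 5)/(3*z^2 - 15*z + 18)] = (z^2 - 6*z - 31)/(3*(z^2 - 6*z + 9))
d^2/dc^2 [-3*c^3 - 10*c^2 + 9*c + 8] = -18*c - 20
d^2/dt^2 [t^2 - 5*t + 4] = 2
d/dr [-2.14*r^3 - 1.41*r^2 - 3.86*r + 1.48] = -6.42*r^2 - 2.82*r - 3.86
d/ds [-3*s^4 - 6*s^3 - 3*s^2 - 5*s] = -12*s^3 - 18*s^2 - 6*s - 5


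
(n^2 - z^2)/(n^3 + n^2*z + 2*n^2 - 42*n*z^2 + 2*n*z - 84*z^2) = (n^2 - z^2)/(n^3 + n^2*z + 2*n^2 - 42*n*z^2 + 2*n*z - 84*z^2)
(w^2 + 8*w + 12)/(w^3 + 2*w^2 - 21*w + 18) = (w + 2)/(w^2 - 4*w + 3)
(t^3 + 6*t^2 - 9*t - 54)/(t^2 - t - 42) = (t^2 - 9)/(t - 7)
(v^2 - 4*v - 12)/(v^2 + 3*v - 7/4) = 4*(v^2 - 4*v - 12)/(4*v^2 + 12*v - 7)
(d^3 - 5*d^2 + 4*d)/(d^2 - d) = d - 4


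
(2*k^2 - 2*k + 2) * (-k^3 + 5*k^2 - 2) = -2*k^5 + 12*k^4 - 12*k^3 + 6*k^2 + 4*k - 4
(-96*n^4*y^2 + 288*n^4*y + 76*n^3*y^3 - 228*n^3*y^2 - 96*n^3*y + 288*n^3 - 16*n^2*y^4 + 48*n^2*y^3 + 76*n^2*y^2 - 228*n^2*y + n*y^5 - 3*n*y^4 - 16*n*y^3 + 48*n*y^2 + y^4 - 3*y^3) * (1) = -96*n^4*y^2 + 288*n^4*y + 76*n^3*y^3 - 228*n^3*y^2 - 96*n^3*y + 288*n^3 - 16*n^2*y^4 + 48*n^2*y^3 + 76*n^2*y^2 - 228*n^2*y + n*y^5 - 3*n*y^4 - 16*n*y^3 + 48*n*y^2 + y^4 - 3*y^3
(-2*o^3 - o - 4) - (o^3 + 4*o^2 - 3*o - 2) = -3*o^3 - 4*o^2 + 2*o - 2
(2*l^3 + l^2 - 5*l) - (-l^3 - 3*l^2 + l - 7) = 3*l^3 + 4*l^2 - 6*l + 7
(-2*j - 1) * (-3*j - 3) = 6*j^2 + 9*j + 3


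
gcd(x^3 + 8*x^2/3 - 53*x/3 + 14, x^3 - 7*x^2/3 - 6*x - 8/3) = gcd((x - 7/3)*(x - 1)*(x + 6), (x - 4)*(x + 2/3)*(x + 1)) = 1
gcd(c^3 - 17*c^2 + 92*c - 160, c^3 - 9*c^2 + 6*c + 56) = c - 4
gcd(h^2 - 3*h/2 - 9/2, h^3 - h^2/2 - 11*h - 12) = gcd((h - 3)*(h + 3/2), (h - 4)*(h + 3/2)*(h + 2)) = h + 3/2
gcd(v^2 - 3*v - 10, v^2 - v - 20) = v - 5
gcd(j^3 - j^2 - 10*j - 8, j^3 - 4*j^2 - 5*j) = j + 1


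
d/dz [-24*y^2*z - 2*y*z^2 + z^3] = -24*y^2 - 4*y*z + 3*z^2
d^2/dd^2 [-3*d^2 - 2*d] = -6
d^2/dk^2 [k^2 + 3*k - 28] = 2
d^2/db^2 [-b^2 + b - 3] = -2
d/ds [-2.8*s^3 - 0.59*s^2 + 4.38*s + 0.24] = -8.4*s^2 - 1.18*s + 4.38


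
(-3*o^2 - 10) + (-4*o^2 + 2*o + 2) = -7*o^2 + 2*o - 8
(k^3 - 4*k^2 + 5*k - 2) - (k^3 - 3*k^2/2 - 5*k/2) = -5*k^2/2 + 15*k/2 - 2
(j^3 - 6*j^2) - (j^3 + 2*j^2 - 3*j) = -8*j^2 + 3*j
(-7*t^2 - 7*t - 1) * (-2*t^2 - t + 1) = 14*t^4 + 21*t^3 + 2*t^2 - 6*t - 1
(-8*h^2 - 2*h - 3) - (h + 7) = -8*h^2 - 3*h - 10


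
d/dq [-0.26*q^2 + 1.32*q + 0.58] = 1.32 - 0.52*q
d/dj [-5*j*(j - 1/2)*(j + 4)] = -15*j^2 - 35*j + 10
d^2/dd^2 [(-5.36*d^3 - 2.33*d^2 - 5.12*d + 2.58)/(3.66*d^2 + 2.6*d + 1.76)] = (-1.13686837721616e-13*d^5 + 1.13686837721616e-13*d^4 - 96.239632*d^3 + 150.253296*d^2 + 245.574816*d + 34.066368)/(49.027896*d^6 + 104.48568*d^5 + 144.953568*d^4 + 118.06496*d^3 + 69.704448*d^2 + 24.16128*d + 5.451776)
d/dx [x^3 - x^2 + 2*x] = 3*x^2 - 2*x + 2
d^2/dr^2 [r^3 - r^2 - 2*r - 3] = 6*r - 2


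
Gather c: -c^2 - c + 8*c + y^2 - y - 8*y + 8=-c^2 + 7*c + y^2 - 9*y + 8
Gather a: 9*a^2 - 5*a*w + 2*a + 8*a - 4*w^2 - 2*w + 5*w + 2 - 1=9*a^2 + a*(10 - 5*w) - 4*w^2 + 3*w + 1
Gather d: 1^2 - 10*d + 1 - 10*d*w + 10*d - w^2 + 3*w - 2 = -10*d*w - w^2 + 3*w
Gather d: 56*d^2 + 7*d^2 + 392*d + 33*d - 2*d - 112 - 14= 63*d^2 + 423*d - 126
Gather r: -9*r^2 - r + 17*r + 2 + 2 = -9*r^2 + 16*r + 4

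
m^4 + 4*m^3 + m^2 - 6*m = m*(m - 1)*(m + 2)*(m + 3)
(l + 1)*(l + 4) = l^2 + 5*l + 4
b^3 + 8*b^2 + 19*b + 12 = (b + 1)*(b + 3)*(b + 4)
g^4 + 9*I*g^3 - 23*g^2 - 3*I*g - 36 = (g - I)*(g + 3*I)^2*(g + 4*I)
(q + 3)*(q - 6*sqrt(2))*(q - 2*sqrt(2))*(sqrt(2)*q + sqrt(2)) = sqrt(2)*q^4 - 16*q^3 + 4*sqrt(2)*q^3 - 64*q^2 + 27*sqrt(2)*q^2 - 48*q + 96*sqrt(2)*q + 72*sqrt(2)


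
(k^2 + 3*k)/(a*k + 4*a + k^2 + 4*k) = k*(k + 3)/(a*k + 4*a + k^2 + 4*k)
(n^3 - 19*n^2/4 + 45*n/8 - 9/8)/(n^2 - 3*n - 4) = (-8*n^3 + 38*n^2 - 45*n + 9)/(8*(-n^2 + 3*n + 4))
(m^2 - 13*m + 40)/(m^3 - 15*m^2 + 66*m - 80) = 1/(m - 2)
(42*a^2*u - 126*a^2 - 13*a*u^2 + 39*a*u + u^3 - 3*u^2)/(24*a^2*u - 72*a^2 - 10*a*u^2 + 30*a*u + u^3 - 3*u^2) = (-7*a + u)/(-4*a + u)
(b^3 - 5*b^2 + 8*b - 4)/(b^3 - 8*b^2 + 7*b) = (b^2 - 4*b + 4)/(b*(b - 7))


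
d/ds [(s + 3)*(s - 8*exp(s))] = s - (s + 3)*(8*exp(s) - 1) - 8*exp(s)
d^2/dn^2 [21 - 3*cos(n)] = 3*cos(n)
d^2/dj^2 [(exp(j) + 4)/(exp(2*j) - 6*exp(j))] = (exp(3*j) + 22*exp(2*j) - 72*exp(j) + 144)*exp(-j)/(exp(3*j) - 18*exp(2*j) + 108*exp(j) - 216)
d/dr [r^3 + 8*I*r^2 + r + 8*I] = 3*r^2 + 16*I*r + 1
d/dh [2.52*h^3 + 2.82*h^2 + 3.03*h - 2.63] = 7.56*h^2 + 5.64*h + 3.03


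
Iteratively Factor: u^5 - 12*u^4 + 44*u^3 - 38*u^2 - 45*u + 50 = (u - 5)*(u^4 - 7*u^3 + 9*u^2 + 7*u - 10) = (u - 5)*(u + 1)*(u^3 - 8*u^2 + 17*u - 10) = (u - 5)*(u - 2)*(u + 1)*(u^2 - 6*u + 5) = (u - 5)*(u - 2)*(u - 1)*(u + 1)*(u - 5)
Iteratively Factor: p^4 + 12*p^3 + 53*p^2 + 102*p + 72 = (p + 3)*(p^3 + 9*p^2 + 26*p + 24) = (p + 3)^2*(p^2 + 6*p + 8) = (p + 3)^2*(p + 4)*(p + 2)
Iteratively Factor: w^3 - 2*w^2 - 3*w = (w - 3)*(w^2 + w) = (w - 3)*(w + 1)*(w)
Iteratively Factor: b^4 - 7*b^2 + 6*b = (b + 3)*(b^3 - 3*b^2 + 2*b) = b*(b + 3)*(b^2 - 3*b + 2) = b*(b - 1)*(b + 3)*(b - 2)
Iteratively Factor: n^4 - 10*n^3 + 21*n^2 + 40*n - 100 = (n - 2)*(n^3 - 8*n^2 + 5*n + 50) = (n - 5)*(n - 2)*(n^2 - 3*n - 10) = (n - 5)^2*(n - 2)*(n + 2)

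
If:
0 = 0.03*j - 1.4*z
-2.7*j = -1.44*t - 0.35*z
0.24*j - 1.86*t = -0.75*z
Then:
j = 0.00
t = 0.00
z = 0.00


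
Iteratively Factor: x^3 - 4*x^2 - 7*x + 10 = (x - 5)*(x^2 + x - 2) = (x - 5)*(x + 2)*(x - 1)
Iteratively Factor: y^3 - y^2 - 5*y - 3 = (y + 1)*(y^2 - 2*y - 3) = (y + 1)^2*(y - 3)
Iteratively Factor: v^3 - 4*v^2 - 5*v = (v + 1)*(v^2 - 5*v) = v*(v + 1)*(v - 5)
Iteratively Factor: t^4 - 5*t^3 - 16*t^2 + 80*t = (t)*(t^3 - 5*t^2 - 16*t + 80) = t*(t - 4)*(t^2 - t - 20) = t*(t - 4)*(t + 4)*(t - 5)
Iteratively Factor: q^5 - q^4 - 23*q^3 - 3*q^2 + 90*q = (q + 3)*(q^4 - 4*q^3 - 11*q^2 + 30*q) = (q + 3)^2*(q^3 - 7*q^2 + 10*q) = q*(q + 3)^2*(q^2 - 7*q + 10) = q*(q - 2)*(q + 3)^2*(q - 5)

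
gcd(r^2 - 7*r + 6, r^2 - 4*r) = 1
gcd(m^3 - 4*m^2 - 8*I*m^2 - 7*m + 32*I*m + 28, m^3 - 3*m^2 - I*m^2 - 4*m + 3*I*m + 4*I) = m^2 + m*(-4 - I) + 4*I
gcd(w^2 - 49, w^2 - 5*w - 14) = w - 7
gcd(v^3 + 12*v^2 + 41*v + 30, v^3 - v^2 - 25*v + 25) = v + 5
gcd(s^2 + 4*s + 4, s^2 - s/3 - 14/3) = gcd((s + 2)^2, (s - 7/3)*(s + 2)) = s + 2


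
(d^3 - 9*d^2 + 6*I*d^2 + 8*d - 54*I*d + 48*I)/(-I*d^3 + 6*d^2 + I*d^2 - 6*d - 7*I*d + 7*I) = (I*d^2 + d*(-6 - 8*I) + 48)/(d^2 + 6*I*d + 7)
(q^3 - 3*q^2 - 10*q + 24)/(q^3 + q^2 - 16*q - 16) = (q^2 + q - 6)/(q^2 + 5*q + 4)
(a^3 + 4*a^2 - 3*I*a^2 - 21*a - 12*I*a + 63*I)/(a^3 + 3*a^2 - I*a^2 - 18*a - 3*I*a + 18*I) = (a^2 + a*(7 - 3*I) - 21*I)/(a^2 + a*(6 - I) - 6*I)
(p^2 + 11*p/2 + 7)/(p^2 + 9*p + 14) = (p + 7/2)/(p + 7)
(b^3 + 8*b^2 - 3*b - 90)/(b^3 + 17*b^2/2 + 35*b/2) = 2*(b^2 + 3*b - 18)/(b*(2*b + 7))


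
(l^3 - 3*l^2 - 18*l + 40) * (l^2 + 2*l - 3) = l^5 - l^4 - 27*l^3 + 13*l^2 + 134*l - 120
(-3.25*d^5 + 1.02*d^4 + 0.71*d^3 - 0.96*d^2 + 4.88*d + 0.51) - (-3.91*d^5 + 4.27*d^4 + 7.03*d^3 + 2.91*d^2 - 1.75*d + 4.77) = 0.66*d^5 - 3.25*d^4 - 6.32*d^3 - 3.87*d^2 + 6.63*d - 4.26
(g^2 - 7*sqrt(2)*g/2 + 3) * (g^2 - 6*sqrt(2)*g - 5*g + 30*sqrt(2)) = g^4 - 19*sqrt(2)*g^3/2 - 5*g^3 + 45*g^2 + 95*sqrt(2)*g^2/2 - 225*g - 18*sqrt(2)*g + 90*sqrt(2)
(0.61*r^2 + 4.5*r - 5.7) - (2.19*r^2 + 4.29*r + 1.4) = -1.58*r^2 + 0.21*r - 7.1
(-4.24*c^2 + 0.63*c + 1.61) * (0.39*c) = -1.6536*c^3 + 0.2457*c^2 + 0.6279*c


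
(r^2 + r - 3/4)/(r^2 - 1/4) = (2*r + 3)/(2*r + 1)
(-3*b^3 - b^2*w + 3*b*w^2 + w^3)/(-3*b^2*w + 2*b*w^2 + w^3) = (b + w)/w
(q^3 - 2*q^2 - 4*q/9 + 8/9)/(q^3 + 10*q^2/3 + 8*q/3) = (9*q^3 - 18*q^2 - 4*q + 8)/(3*q*(3*q^2 + 10*q + 8))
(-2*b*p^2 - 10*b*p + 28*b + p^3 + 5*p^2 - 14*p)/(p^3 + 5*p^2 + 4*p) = (-2*b*p^2 - 10*b*p + 28*b + p^3 + 5*p^2 - 14*p)/(p*(p^2 + 5*p + 4))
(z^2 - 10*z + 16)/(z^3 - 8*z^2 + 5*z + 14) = (z - 8)/(z^2 - 6*z - 7)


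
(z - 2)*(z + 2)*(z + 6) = z^3 + 6*z^2 - 4*z - 24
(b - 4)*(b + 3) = b^2 - b - 12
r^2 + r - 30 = (r - 5)*(r + 6)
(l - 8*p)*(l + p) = l^2 - 7*l*p - 8*p^2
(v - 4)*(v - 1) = v^2 - 5*v + 4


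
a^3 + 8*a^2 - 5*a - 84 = (a - 3)*(a + 4)*(a + 7)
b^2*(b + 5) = b^3 + 5*b^2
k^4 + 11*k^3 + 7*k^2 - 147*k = k*(k - 3)*(k + 7)^2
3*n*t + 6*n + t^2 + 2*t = (3*n + t)*(t + 2)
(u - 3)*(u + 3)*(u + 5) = u^3 + 5*u^2 - 9*u - 45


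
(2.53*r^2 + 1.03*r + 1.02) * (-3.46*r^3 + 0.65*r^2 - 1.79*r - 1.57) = -8.7538*r^5 - 1.9193*r^4 - 7.3884*r^3 - 5.1528*r^2 - 3.4429*r - 1.6014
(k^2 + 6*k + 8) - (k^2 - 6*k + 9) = 12*k - 1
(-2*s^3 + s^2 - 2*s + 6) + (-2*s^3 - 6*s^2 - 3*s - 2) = -4*s^3 - 5*s^2 - 5*s + 4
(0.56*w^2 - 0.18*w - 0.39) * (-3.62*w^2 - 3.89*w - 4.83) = -2.0272*w^4 - 1.5268*w^3 - 0.5928*w^2 + 2.3865*w + 1.8837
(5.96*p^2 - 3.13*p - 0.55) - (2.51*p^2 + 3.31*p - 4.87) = 3.45*p^2 - 6.44*p + 4.32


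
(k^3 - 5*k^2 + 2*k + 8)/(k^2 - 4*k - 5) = (k^2 - 6*k + 8)/(k - 5)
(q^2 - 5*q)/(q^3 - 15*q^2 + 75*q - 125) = q/(q^2 - 10*q + 25)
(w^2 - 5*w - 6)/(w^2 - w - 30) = (w + 1)/(w + 5)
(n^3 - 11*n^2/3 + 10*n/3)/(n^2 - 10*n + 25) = n*(3*n^2 - 11*n + 10)/(3*(n^2 - 10*n + 25))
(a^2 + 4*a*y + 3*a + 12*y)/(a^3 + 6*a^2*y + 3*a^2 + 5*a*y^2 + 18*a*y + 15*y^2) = (a + 4*y)/(a^2 + 6*a*y + 5*y^2)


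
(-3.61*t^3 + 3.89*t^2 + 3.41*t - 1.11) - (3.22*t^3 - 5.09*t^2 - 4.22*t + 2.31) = -6.83*t^3 + 8.98*t^2 + 7.63*t - 3.42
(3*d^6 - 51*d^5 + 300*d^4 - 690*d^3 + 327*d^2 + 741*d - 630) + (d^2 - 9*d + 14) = 3*d^6 - 51*d^5 + 300*d^4 - 690*d^3 + 328*d^2 + 732*d - 616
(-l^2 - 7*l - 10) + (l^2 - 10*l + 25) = 15 - 17*l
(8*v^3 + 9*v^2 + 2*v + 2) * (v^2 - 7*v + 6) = 8*v^5 - 47*v^4 - 13*v^3 + 42*v^2 - 2*v + 12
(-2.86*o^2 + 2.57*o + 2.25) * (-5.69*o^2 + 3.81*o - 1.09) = 16.2734*o^4 - 25.5199*o^3 + 0.106599999999998*o^2 + 5.7712*o - 2.4525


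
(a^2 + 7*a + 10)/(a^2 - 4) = (a + 5)/(a - 2)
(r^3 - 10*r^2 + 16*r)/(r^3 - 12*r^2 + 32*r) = (r - 2)/(r - 4)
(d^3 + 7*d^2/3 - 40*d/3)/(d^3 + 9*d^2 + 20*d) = (d - 8/3)/(d + 4)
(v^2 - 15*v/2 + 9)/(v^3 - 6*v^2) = (v - 3/2)/v^2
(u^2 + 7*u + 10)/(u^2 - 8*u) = (u^2 + 7*u + 10)/(u*(u - 8))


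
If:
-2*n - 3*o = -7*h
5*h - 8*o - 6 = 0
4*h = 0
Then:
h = 0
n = 9/8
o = -3/4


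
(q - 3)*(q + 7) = q^2 + 4*q - 21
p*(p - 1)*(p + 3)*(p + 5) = p^4 + 7*p^3 + 7*p^2 - 15*p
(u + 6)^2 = u^2 + 12*u + 36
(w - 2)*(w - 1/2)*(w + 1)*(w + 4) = w^4 + 5*w^3/2 - 15*w^2/2 - 5*w + 4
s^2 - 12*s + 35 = (s - 7)*(s - 5)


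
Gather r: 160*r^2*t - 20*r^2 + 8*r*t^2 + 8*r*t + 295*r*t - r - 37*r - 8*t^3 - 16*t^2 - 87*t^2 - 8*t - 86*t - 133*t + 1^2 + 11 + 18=r^2*(160*t - 20) + r*(8*t^2 + 303*t - 38) - 8*t^3 - 103*t^2 - 227*t + 30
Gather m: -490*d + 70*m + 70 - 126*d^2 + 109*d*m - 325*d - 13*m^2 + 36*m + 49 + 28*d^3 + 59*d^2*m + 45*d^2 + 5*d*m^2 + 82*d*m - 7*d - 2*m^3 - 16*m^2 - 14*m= 28*d^3 - 81*d^2 - 822*d - 2*m^3 + m^2*(5*d - 29) + m*(59*d^2 + 191*d + 92) + 119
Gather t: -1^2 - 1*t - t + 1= -2*t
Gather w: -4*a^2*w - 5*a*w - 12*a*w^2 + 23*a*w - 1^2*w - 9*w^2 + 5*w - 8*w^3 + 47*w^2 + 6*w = -8*w^3 + w^2*(38 - 12*a) + w*(-4*a^2 + 18*a + 10)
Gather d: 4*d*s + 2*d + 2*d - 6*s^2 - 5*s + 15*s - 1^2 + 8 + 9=d*(4*s + 4) - 6*s^2 + 10*s + 16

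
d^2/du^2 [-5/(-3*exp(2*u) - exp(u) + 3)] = 5*(2*(6*exp(u) + 1)^2*exp(u) - (12*exp(u) + 1)*(3*exp(2*u) + exp(u) - 3))*exp(u)/(3*exp(2*u) + exp(u) - 3)^3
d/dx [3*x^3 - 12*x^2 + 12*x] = 9*x^2 - 24*x + 12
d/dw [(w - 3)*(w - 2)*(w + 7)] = 3*w^2 + 4*w - 29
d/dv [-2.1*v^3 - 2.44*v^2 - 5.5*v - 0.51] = -6.3*v^2 - 4.88*v - 5.5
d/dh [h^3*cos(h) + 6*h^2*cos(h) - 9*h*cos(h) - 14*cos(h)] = -h^3*sin(h) - 6*h^2*sin(h) + 3*h^2*cos(h) + 9*h*sin(h) + 12*h*cos(h) + 14*sin(h) - 9*cos(h)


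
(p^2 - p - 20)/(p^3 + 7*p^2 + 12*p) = (p - 5)/(p*(p + 3))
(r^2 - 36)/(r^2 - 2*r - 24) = (r + 6)/(r + 4)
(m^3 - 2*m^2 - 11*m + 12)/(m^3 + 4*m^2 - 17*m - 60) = (m - 1)/(m + 5)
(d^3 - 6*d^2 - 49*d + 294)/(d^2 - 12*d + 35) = (d^2 + d - 42)/(d - 5)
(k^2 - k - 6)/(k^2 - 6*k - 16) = (k - 3)/(k - 8)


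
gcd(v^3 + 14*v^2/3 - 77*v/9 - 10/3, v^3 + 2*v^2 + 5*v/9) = v + 1/3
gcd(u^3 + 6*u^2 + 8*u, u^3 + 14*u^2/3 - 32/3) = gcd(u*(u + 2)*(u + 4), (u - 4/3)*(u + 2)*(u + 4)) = u^2 + 6*u + 8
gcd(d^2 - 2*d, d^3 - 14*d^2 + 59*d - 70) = d - 2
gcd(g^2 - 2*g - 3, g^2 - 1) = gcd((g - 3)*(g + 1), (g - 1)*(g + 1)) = g + 1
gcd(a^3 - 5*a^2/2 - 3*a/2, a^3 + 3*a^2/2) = a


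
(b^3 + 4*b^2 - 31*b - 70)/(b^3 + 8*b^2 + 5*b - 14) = (b - 5)/(b - 1)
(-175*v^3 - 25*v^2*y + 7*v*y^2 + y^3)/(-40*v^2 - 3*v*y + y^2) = (-35*v^2 + 2*v*y + y^2)/(-8*v + y)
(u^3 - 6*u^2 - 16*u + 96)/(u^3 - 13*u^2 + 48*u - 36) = (u^2 - 16)/(u^2 - 7*u + 6)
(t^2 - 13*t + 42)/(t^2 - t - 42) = (t - 6)/(t + 6)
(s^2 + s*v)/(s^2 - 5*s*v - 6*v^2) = s/(s - 6*v)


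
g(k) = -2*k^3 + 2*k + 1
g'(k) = 2 - 6*k^2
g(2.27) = -17.85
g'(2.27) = -28.92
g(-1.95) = 11.93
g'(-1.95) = -20.82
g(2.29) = -18.44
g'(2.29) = -29.46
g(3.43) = -72.85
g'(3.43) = -68.59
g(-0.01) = 0.98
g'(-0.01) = 2.00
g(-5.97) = 414.61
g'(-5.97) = -211.85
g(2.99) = -46.48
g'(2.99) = -51.64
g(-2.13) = 16.07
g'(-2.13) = -25.22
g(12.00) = -3431.00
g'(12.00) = -862.00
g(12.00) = -3431.00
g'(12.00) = -862.00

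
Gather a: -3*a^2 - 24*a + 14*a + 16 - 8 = -3*a^2 - 10*a + 8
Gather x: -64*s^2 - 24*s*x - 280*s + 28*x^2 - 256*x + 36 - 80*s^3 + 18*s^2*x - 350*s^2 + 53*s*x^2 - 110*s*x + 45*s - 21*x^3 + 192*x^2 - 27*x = -80*s^3 - 414*s^2 - 235*s - 21*x^3 + x^2*(53*s + 220) + x*(18*s^2 - 134*s - 283) + 36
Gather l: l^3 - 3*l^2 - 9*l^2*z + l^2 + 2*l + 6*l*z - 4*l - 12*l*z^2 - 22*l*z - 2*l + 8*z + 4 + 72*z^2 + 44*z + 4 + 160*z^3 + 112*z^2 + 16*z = l^3 + l^2*(-9*z - 2) + l*(-12*z^2 - 16*z - 4) + 160*z^3 + 184*z^2 + 68*z + 8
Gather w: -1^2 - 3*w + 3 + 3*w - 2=0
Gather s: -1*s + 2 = 2 - s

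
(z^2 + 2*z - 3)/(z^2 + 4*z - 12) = (z^2 + 2*z - 3)/(z^2 + 4*z - 12)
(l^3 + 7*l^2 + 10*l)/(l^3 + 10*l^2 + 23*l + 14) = l*(l + 5)/(l^2 + 8*l + 7)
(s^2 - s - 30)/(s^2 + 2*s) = (s^2 - s - 30)/(s*(s + 2))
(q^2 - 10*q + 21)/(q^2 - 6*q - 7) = (q - 3)/(q + 1)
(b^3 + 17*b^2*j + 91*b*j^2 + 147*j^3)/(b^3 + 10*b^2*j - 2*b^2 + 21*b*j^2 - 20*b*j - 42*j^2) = (b + 7*j)/(b - 2)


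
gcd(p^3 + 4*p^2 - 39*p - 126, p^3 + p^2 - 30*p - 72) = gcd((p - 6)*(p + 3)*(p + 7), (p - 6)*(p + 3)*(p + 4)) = p^2 - 3*p - 18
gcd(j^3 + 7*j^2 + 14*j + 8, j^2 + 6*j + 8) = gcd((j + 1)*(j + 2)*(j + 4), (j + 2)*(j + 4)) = j^2 + 6*j + 8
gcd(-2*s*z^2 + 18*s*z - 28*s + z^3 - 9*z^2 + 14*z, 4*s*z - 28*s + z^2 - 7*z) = z - 7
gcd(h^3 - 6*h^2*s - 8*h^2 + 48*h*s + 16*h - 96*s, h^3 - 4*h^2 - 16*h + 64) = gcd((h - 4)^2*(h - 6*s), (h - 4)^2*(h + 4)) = h^2 - 8*h + 16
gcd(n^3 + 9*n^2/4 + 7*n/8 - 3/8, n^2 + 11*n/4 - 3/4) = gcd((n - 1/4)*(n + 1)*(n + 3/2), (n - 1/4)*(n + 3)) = n - 1/4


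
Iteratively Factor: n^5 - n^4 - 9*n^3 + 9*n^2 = (n)*(n^4 - n^3 - 9*n^2 + 9*n) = n*(n - 3)*(n^3 + 2*n^2 - 3*n) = n^2*(n - 3)*(n^2 + 2*n - 3) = n^2*(n - 3)*(n + 3)*(n - 1)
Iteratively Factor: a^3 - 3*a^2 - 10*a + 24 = (a + 3)*(a^2 - 6*a + 8) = (a - 4)*(a + 3)*(a - 2)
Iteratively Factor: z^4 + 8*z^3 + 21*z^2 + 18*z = (z + 3)*(z^3 + 5*z^2 + 6*z) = z*(z + 3)*(z^2 + 5*z + 6) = z*(z + 3)^2*(z + 2)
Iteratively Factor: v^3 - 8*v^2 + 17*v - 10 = (v - 1)*(v^2 - 7*v + 10) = (v - 5)*(v - 1)*(v - 2)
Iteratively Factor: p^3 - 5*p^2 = (p)*(p^2 - 5*p) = p^2*(p - 5)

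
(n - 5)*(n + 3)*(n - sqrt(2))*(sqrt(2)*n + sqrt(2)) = sqrt(2)*n^4 - 2*n^3 - sqrt(2)*n^3 - 17*sqrt(2)*n^2 + 2*n^2 - 15*sqrt(2)*n + 34*n + 30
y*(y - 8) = y^2 - 8*y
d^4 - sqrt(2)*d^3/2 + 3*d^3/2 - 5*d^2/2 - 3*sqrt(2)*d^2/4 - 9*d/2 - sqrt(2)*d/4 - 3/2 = (d + 1/2)*(d + 1)*(d - 3*sqrt(2)/2)*(d + sqrt(2))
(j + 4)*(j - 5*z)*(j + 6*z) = j^3 + j^2*z + 4*j^2 - 30*j*z^2 + 4*j*z - 120*z^2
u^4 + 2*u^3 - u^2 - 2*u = u*(u - 1)*(u + 1)*(u + 2)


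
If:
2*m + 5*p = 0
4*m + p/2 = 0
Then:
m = 0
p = 0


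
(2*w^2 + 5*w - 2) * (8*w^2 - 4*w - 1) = 16*w^4 + 32*w^3 - 38*w^2 + 3*w + 2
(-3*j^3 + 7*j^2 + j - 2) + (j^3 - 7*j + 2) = -2*j^3 + 7*j^2 - 6*j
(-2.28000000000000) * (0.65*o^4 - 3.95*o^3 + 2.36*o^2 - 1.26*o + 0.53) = -1.482*o^4 + 9.006*o^3 - 5.3808*o^2 + 2.8728*o - 1.2084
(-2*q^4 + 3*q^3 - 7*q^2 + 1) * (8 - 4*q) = 8*q^5 - 28*q^4 + 52*q^3 - 56*q^2 - 4*q + 8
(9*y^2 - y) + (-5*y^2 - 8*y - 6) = 4*y^2 - 9*y - 6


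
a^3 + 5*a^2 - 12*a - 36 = (a - 3)*(a + 2)*(a + 6)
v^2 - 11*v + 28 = (v - 7)*(v - 4)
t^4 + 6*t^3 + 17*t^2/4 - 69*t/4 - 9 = (t - 3/2)*(t + 1/2)*(t + 3)*(t + 4)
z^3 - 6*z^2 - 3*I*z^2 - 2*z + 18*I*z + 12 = (z - 6)*(z - 2*I)*(z - I)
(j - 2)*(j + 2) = j^2 - 4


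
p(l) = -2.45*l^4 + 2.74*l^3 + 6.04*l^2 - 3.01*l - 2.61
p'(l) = -9.8*l^3 + 8.22*l^2 + 12.08*l - 3.01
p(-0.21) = -1.74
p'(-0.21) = -5.09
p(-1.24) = -0.61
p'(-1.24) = 13.33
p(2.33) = -14.38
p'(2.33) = -54.20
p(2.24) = -9.93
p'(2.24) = -44.85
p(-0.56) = 0.25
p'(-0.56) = -5.48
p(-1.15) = 0.39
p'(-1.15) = 8.87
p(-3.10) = -243.12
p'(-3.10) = 330.49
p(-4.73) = -1369.54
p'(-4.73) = 1160.83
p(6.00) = -2386.59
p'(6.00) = -1751.41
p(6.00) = -2386.59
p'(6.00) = -1751.41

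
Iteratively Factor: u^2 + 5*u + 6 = (u + 3)*(u + 2)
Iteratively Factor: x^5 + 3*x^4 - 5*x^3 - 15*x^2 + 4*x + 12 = (x - 1)*(x^4 + 4*x^3 - x^2 - 16*x - 12) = (x - 1)*(x + 2)*(x^3 + 2*x^2 - 5*x - 6) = (x - 1)*(x + 1)*(x + 2)*(x^2 + x - 6) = (x - 1)*(x + 1)*(x + 2)*(x + 3)*(x - 2)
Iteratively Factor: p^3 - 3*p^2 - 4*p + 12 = (p - 2)*(p^2 - p - 6) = (p - 2)*(p + 2)*(p - 3)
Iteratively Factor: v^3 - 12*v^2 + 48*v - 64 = (v - 4)*(v^2 - 8*v + 16) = (v - 4)^2*(v - 4)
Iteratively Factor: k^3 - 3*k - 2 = (k + 1)*(k^2 - k - 2) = (k + 1)^2*(k - 2)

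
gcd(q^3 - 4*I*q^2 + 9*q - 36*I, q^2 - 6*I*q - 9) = q - 3*I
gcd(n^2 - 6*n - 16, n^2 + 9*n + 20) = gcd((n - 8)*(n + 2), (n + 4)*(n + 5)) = 1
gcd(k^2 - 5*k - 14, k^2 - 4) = k + 2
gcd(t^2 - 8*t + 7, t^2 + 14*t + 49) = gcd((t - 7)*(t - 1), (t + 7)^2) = 1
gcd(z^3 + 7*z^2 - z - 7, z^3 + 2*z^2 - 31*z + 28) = z^2 + 6*z - 7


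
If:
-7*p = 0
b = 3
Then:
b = 3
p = 0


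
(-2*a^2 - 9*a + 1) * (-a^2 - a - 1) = 2*a^4 + 11*a^3 + 10*a^2 + 8*a - 1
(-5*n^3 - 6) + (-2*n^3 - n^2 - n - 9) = -7*n^3 - n^2 - n - 15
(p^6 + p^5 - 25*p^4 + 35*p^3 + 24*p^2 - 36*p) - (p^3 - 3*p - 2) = p^6 + p^5 - 25*p^4 + 34*p^3 + 24*p^2 - 33*p + 2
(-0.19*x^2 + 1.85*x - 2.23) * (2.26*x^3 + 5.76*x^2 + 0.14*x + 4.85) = -0.4294*x^5 + 3.0866*x^4 + 5.5896*x^3 - 13.5073*x^2 + 8.6603*x - 10.8155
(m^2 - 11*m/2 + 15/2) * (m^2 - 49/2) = m^4 - 11*m^3/2 - 17*m^2 + 539*m/4 - 735/4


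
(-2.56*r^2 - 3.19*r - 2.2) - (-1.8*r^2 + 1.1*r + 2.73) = -0.76*r^2 - 4.29*r - 4.93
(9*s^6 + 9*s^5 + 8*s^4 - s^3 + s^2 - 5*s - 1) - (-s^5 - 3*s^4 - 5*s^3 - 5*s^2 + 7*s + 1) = 9*s^6 + 10*s^5 + 11*s^4 + 4*s^3 + 6*s^2 - 12*s - 2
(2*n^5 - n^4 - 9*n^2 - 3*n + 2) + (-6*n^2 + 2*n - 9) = 2*n^5 - n^4 - 15*n^2 - n - 7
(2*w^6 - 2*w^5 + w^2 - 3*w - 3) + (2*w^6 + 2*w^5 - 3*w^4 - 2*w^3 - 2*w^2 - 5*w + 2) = 4*w^6 - 3*w^4 - 2*w^3 - w^2 - 8*w - 1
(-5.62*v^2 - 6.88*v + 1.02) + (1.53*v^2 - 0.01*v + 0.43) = -4.09*v^2 - 6.89*v + 1.45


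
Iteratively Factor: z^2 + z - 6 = (z + 3)*(z - 2)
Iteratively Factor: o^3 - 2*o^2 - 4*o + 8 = (o - 2)*(o^2 - 4) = (o - 2)^2*(o + 2)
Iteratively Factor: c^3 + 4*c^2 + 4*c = (c + 2)*(c^2 + 2*c) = (c + 2)^2*(c)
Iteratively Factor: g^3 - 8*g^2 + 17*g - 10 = (g - 5)*(g^2 - 3*g + 2) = (g - 5)*(g - 1)*(g - 2)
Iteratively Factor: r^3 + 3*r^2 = (r + 3)*(r^2) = r*(r + 3)*(r)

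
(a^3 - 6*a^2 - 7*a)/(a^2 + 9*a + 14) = a*(a^2 - 6*a - 7)/(a^2 + 9*a + 14)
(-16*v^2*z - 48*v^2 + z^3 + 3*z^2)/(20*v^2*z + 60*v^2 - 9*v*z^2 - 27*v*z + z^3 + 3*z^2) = (4*v + z)/(-5*v + z)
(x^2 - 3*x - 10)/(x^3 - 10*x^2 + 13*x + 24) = (x^2 - 3*x - 10)/(x^3 - 10*x^2 + 13*x + 24)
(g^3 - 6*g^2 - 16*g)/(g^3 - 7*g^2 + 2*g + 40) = g*(g - 8)/(g^2 - 9*g + 20)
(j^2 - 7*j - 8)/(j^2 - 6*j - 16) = (j + 1)/(j + 2)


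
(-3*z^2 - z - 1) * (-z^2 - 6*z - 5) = 3*z^4 + 19*z^3 + 22*z^2 + 11*z + 5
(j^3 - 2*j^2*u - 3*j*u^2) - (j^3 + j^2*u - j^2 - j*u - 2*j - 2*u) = -3*j^2*u + j^2 - 3*j*u^2 + j*u + 2*j + 2*u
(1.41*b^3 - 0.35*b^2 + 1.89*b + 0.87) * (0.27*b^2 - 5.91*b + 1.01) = 0.3807*b^5 - 8.4276*b^4 + 4.0029*b^3 - 11.2885*b^2 - 3.2328*b + 0.8787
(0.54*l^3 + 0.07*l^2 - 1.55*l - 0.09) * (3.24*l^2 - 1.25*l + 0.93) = 1.7496*l^5 - 0.4482*l^4 - 4.6073*l^3 + 1.711*l^2 - 1.329*l - 0.0837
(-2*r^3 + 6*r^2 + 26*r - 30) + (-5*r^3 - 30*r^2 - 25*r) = -7*r^3 - 24*r^2 + r - 30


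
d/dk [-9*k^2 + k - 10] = 1 - 18*k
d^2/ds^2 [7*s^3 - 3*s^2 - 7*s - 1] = 42*s - 6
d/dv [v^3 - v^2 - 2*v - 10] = 3*v^2 - 2*v - 2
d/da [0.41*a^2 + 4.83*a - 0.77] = 0.82*a + 4.83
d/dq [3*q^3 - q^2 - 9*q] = 9*q^2 - 2*q - 9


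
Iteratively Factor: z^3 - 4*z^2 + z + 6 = (z + 1)*(z^2 - 5*z + 6) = (z - 3)*(z + 1)*(z - 2)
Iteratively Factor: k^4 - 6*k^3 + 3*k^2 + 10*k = (k + 1)*(k^3 - 7*k^2 + 10*k) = (k - 5)*(k + 1)*(k^2 - 2*k) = k*(k - 5)*(k + 1)*(k - 2)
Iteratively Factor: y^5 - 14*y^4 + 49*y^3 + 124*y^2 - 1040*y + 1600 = (y - 4)*(y^4 - 10*y^3 + 9*y^2 + 160*y - 400) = (y - 5)*(y - 4)*(y^3 - 5*y^2 - 16*y + 80) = (y - 5)*(y - 4)^2*(y^2 - y - 20) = (y - 5)*(y - 4)^2*(y + 4)*(y - 5)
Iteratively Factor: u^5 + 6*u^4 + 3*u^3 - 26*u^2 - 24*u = (u)*(u^4 + 6*u^3 + 3*u^2 - 26*u - 24) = u*(u + 3)*(u^3 + 3*u^2 - 6*u - 8) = u*(u + 3)*(u + 4)*(u^2 - u - 2) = u*(u - 2)*(u + 3)*(u + 4)*(u + 1)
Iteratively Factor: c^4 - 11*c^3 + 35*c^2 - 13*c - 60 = (c - 5)*(c^3 - 6*c^2 + 5*c + 12) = (c - 5)*(c - 4)*(c^2 - 2*c - 3) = (c - 5)*(c - 4)*(c - 3)*(c + 1)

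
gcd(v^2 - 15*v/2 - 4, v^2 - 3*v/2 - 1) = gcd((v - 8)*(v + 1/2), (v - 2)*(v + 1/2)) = v + 1/2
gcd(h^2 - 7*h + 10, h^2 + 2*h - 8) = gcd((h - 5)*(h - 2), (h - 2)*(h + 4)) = h - 2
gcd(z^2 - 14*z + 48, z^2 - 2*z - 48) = z - 8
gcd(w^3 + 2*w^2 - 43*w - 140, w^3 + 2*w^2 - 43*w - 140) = w^3 + 2*w^2 - 43*w - 140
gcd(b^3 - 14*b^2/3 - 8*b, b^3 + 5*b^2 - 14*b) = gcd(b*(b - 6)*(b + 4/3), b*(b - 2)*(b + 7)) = b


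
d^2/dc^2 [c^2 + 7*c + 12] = 2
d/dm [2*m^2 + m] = 4*m + 1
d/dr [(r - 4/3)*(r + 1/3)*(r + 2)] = 3*r^2 + 2*r - 22/9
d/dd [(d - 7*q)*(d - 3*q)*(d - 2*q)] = 3*d^2 - 24*d*q + 41*q^2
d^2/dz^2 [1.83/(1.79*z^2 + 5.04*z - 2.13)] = (-11.727006*z^2 - 33.019056*z + 1.83*(3.58*z + 5.04)*(7.16*z + 10.08) + 13.954482)/(1.79*z^2 + 5.04*z - 2.13)^3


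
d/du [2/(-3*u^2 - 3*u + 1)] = 6*(2*u + 1)/(3*u^2 + 3*u - 1)^2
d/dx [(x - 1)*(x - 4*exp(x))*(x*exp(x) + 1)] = x^3*exp(x) - 8*x^2*exp(2*x) + 2*x^2*exp(x) - 6*x*exp(x) + 2*x + 4*exp(2*x) - 1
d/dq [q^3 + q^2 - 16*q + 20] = 3*q^2 + 2*q - 16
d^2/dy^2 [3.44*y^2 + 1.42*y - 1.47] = 6.88000000000000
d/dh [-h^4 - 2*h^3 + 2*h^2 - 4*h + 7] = -4*h^3 - 6*h^2 + 4*h - 4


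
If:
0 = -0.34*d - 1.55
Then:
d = -4.56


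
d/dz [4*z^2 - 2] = 8*z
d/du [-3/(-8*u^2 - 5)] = -48*u/(8*u^2 + 5)^2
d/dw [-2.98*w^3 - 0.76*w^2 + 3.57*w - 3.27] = -8.94*w^2 - 1.52*w + 3.57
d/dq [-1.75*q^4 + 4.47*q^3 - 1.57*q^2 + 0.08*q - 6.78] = -7.0*q^3 + 13.41*q^2 - 3.14*q + 0.08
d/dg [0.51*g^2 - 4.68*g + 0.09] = 1.02*g - 4.68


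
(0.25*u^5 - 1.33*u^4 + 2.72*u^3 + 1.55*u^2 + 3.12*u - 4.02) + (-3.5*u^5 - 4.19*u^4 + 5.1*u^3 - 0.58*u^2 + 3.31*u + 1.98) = -3.25*u^5 - 5.52*u^4 + 7.82*u^3 + 0.97*u^2 + 6.43*u - 2.04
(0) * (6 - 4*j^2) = 0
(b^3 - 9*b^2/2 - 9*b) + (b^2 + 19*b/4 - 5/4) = b^3 - 7*b^2/2 - 17*b/4 - 5/4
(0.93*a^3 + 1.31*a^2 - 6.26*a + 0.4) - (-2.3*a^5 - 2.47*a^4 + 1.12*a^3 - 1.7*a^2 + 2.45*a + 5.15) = 2.3*a^5 + 2.47*a^4 - 0.19*a^3 + 3.01*a^2 - 8.71*a - 4.75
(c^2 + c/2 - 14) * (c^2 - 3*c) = c^4 - 5*c^3/2 - 31*c^2/2 + 42*c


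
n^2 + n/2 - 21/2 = (n - 3)*(n + 7/2)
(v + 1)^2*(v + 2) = v^3 + 4*v^2 + 5*v + 2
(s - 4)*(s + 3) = s^2 - s - 12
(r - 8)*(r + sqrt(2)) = r^2 - 8*r + sqrt(2)*r - 8*sqrt(2)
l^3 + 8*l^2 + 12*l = l*(l + 2)*(l + 6)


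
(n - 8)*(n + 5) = n^2 - 3*n - 40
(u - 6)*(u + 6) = u^2 - 36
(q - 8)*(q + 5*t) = q^2 + 5*q*t - 8*q - 40*t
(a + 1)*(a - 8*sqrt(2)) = a^2 - 8*sqrt(2)*a + a - 8*sqrt(2)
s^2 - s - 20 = (s - 5)*(s + 4)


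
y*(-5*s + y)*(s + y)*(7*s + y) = -35*s^3*y - 33*s^2*y^2 + 3*s*y^3 + y^4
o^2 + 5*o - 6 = (o - 1)*(o + 6)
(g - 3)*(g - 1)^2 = g^3 - 5*g^2 + 7*g - 3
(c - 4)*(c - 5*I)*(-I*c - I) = -I*c^3 - 5*c^2 + 3*I*c^2 + 15*c + 4*I*c + 20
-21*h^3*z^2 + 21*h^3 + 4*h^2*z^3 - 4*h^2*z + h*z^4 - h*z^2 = (-3*h + z)*(7*h + z)*(z - 1)*(h*z + h)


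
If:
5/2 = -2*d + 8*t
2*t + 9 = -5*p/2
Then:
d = 4*t - 5/4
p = -4*t/5 - 18/5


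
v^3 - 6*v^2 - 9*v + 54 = (v - 6)*(v - 3)*(v + 3)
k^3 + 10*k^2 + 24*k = k*(k + 4)*(k + 6)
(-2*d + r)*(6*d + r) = -12*d^2 + 4*d*r + r^2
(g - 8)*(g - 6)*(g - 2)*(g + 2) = g^4 - 14*g^3 + 44*g^2 + 56*g - 192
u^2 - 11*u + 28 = (u - 7)*(u - 4)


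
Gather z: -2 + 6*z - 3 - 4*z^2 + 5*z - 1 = -4*z^2 + 11*z - 6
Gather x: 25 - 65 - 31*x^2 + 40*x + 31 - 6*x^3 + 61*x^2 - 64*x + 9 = -6*x^3 + 30*x^2 - 24*x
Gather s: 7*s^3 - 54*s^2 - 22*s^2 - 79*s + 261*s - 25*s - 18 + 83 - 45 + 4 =7*s^3 - 76*s^2 + 157*s + 24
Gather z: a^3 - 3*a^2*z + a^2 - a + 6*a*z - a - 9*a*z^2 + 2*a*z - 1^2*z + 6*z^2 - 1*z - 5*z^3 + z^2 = a^3 + a^2 - 2*a - 5*z^3 + z^2*(7 - 9*a) + z*(-3*a^2 + 8*a - 2)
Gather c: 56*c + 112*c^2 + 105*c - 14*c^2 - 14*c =98*c^2 + 147*c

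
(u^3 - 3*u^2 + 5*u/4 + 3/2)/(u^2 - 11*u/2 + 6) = (u^2 - 3*u/2 - 1)/(u - 4)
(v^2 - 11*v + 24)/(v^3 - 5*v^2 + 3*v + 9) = (v - 8)/(v^2 - 2*v - 3)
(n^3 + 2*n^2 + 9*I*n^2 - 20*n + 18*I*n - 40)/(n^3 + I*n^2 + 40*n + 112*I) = (n^2 + n*(2 + 5*I) + 10*I)/(n^2 - 3*I*n + 28)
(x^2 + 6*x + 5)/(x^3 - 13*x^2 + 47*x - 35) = (x^2 + 6*x + 5)/(x^3 - 13*x^2 + 47*x - 35)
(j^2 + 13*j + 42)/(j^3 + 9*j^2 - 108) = (j + 7)/(j^2 + 3*j - 18)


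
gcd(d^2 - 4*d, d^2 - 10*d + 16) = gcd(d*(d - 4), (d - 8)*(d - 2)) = 1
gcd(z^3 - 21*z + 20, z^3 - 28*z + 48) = z - 4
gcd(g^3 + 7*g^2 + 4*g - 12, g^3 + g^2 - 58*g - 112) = g + 2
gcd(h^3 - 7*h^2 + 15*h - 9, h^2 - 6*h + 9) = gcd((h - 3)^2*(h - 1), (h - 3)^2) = h^2 - 6*h + 9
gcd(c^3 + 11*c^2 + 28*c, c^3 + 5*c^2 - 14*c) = c^2 + 7*c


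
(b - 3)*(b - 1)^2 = b^3 - 5*b^2 + 7*b - 3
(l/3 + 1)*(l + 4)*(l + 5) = l^3/3 + 4*l^2 + 47*l/3 + 20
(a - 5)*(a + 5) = a^2 - 25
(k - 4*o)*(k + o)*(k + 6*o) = k^3 + 3*k^2*o - 22*k*o^2 - 24*o^3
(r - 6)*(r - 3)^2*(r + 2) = r^4 - 10*r^3 + 21*r^2 + 36*r - 108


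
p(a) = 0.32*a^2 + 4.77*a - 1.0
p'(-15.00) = -4.83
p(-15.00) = -0.55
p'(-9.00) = -0.99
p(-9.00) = -18.01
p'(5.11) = 8.04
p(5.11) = 31.73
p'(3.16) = 6.79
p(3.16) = 17.27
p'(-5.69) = 1.13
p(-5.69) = -17.78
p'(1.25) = 5.57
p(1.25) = 5.46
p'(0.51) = 5.10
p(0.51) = 1.52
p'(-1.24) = 3.98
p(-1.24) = -6.42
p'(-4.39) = 1.96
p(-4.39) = -15.77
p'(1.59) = 5.79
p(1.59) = 7.39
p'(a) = 0.64*a + 4.77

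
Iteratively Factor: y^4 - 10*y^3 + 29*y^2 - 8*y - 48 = (y + 1)*(y^3 - 11*y^2 + 40*y - 48) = (y - 4)*(y + 1)*(y^2 - 7*y + 12) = (y - 4)^2*(y + 1)*(y - 3)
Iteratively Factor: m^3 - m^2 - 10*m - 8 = (m + 2)*(m^2 - 3*m - 4) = (m - 4)*(m + 2)*(m + 1)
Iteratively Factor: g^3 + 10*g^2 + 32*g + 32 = (g + 2)*(g^2 + 8*g + 16) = (g + 2)*(g + 4)*(g + 4)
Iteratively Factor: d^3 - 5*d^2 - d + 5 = (d - 1)*(d^2 - 4*d - 5) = (d - 5)*(d - 1)*(d + 1)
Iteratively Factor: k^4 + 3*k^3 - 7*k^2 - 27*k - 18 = (k + 3)*(k^3 - 7*k - 6) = (k + 2)*(k + 3)*(k^2 - 2*k - 3) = (k + 1)*(k + 2)*(k + 3)*(k - 3)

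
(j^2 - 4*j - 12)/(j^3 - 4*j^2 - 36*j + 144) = (j + 2)/(j^2 + 2*j - 24)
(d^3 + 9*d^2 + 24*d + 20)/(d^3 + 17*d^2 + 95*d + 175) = (d^2 + 4*d + 4)/(d^2 + 12*d + 35)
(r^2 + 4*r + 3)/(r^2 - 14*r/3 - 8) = 3*(r^2 + 4*r + 3)/(3*r^2 - 14*r - 24)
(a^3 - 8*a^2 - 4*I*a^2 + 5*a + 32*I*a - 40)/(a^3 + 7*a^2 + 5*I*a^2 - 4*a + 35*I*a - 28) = (a^2 - a*(8 + 5*I) + 40*I)/(a^2 + a*(7 + 4*I) + 28*I)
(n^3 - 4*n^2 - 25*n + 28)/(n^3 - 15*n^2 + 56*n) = (n^2 + 3*n - 4)/(n*(n - 8))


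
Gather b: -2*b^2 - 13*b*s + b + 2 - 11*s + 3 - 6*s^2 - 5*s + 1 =-2*b^2 + b*(1 - 13*s) - 6*s^2 - 16*s + 6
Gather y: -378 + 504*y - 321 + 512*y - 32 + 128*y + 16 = 1144*y - 715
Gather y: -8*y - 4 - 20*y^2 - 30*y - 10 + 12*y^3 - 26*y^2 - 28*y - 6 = 12*y^3 - 46*y^2 - 66*y - 20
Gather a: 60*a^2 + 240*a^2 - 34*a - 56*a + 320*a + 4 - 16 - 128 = 300*a^2 + 230*a - 140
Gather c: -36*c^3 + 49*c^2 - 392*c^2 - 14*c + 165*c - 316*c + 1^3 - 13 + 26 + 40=-36*c^3 - 343*c^2 - 165*c + 54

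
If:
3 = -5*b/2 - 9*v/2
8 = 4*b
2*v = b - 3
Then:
No Solution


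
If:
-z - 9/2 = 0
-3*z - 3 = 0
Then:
No Solution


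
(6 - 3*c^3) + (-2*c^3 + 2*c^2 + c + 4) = -5*c^3 + 2*c^2 + c + 10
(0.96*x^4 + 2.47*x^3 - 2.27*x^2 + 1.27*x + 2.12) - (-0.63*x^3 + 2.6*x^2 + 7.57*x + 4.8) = 0.96*x^4 + 3.1*x^3 - 4.87*x^2 - 6.3*x - 2.68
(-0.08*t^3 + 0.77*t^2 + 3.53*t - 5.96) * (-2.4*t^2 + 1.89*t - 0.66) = 0.192*t^5 - 1.9992*t^4 - 6.9639*t^3 + 20.4675*t^2 - 13.5942*t + 3.9336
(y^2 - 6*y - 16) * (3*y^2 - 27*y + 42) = 3*y^4 - 45*y^3 + 156*y^2 + 180*y - 672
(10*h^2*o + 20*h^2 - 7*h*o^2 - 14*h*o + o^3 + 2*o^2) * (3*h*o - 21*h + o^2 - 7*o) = 30*h^3*o^2 - 150*h^3*o - 420*h^3 - 11*h^2*o^3 + 55*h^2*o^2 + 154*h^2*o - 4*h*o^4 + 20*h*o^3 + 56*h*o^2 + o^5 - 5*o^4 - 14*o^3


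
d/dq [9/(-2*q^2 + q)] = 9*(4*q - 1)/(q^2*(2*q - 1)^2)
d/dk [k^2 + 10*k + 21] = 2*k + 10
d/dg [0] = 0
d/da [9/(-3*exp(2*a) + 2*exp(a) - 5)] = (54*exp(a) - 18)*exp(a)/(3*exp(2*a) - 2*exp(a) + 5)^2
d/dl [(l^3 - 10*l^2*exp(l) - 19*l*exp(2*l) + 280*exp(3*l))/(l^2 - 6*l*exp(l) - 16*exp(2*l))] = (-4*l^2*exp(l) + l^2 - 70*l*exp(2*l) + 4*l*exp(l) - 70*exp(3*l) + 31*exp(2*l))/(l^2 + 4*l*exp(l) + 4*exp(2*l))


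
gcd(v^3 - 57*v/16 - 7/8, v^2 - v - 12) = 1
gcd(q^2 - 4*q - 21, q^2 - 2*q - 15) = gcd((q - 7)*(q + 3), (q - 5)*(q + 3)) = q + 3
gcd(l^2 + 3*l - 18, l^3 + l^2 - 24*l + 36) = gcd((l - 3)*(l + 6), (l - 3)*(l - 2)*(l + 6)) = l^2 + 3*l - 18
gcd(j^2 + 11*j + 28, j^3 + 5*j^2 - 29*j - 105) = j + 7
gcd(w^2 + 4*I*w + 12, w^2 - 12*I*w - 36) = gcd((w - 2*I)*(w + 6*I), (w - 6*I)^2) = 1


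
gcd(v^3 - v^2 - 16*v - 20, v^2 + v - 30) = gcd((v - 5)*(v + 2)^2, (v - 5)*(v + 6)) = v - 5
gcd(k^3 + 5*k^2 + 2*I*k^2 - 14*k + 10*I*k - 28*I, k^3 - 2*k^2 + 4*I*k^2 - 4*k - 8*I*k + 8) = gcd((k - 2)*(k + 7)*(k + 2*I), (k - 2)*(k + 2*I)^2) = k^2 + k*(-2 + 2*I) - 4*I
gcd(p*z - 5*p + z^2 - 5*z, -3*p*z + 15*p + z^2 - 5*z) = z - 5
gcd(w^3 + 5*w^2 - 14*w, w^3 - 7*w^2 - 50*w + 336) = w + 7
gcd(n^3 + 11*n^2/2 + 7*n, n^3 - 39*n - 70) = n + 2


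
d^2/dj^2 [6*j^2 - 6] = 12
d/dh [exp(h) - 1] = exp(h)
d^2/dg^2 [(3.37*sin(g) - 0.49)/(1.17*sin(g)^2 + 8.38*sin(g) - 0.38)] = (-4.613193*sin(g)^5 + 35.7245460000001*sin(g)^4 + 14.6493359999999*sin(g)^3 + 20.525378*sin(g)^2 - 18.761984*sin(g) - 47.792764)/(1.17*sin(g)^2 + 8.38*sin(g) - 0.38)^3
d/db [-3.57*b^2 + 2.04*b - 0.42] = 2.04 - 7.14*b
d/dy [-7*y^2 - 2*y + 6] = -14*y - 2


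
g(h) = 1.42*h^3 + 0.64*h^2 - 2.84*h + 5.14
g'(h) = 4.26*h^2 + 1.28*h - 2.84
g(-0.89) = 7.17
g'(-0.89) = -0.60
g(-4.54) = -101.65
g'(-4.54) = 79.15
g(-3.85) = -55.47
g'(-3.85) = 55.38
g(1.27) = 5.47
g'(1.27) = 5.66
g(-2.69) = -10.23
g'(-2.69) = 24.54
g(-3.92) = -59.43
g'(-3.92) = 57.60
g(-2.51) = -6.15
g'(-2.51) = 20.79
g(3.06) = 43.13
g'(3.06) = 40.97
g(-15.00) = -4600.76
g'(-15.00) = 936.46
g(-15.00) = -4600.76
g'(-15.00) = 936.46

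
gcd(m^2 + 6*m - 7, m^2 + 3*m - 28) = m + 7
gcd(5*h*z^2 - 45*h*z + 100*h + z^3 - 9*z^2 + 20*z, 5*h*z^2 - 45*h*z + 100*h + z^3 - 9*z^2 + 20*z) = 5*h*z^2 - 45*h*z + 100*h + z^3 - 9*z^2 + 20*z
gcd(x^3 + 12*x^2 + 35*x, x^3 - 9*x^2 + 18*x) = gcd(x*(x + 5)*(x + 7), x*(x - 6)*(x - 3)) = x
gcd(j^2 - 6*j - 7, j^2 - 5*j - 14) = j - 7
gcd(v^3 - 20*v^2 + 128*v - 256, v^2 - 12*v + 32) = v^2 - 12*v + 32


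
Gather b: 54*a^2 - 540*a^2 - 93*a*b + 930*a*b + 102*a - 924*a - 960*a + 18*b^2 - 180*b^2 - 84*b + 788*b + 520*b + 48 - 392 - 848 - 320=-486*a^2 - 1782*a - 162*b^2 + b*(837*a + 1224) - 1512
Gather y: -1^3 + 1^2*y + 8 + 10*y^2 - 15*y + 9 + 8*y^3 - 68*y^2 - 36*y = 8*y^3 - 58*y^2 - 50*y + 16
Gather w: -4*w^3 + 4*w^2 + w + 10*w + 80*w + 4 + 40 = -4*w^3 + 4*w^2 + 91*w + 44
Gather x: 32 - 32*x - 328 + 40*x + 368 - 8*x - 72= 0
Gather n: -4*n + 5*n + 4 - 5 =n - 1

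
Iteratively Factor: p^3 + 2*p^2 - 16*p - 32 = (p + 2)*(p^2 - 16) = (p - 4)*(p + 2)*(p + 4)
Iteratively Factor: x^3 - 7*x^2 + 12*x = (x - 4)*(x^2 - 3*x) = (x - 4)*(x - 3)*(x)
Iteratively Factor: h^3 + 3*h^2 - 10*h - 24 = (h - 3)*(h^2 + 6*h + 8) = (h - 3)*(h + 4)*(h + 2)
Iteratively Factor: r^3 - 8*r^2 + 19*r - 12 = (r - 1)*(r^2 - 7*r + 12) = (r - 3)*(r - 1)*(r - 4)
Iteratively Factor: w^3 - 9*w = (w + 3)*(w^2 - 3*w) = (w - 3)*(w + 3)*(w)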